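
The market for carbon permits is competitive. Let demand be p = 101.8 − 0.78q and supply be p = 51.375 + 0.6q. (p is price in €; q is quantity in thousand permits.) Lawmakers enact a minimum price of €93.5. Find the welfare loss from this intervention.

€462.82 thousand

Competitive equilibrium: 101.8 − 0.78q = 51.375 + 0.6q → q* = 36.5399, p* = 73.2989.
At the floor p = 93.5, quantity demanded = (101.8 − 93.5)/0.78 = 10.641.
Sellers' marginal cost at q' = 10.641: 51.375 + 0.6·10.641 = 57.7596.
Δq = 36.5399 − 10.641 = 25.8989; wedge = 93.5 − 57.7596 = 35.7404.
Welfare loss = ½ × 25.8989 × 35.7404 = €462.82 thousand.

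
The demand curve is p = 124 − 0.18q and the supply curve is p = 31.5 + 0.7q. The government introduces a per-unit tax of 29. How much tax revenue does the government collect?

2092.61

Competitive equilibrium: 124 − 0.18q = 31.5 + 0.7q → q* = 105.1136, p* = 105.0795.
With the tax, the buyer price exceeds the seller price by 29: (124 − 0.18q) − (31.5 + 0.7q) = 29 → q' = 72.1591.
Tax revenue = 29 × 72.1591 = 2092.61.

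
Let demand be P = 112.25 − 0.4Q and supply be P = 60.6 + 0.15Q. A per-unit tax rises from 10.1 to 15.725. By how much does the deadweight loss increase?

132.06

Competitive equilibrium: 112.25 − 0.4Q = 60.6 + 0.15Q → Q* = 93.9091, P* = 74.6864.
For a per-unit tax t: ΔQ = t/0.55, so DWL = ½·t·(t/0.55) = t²/1.1.
At t = 10.1: DWL = 92.736. At t = 15.725: DWL = 224.796.
Increase = 224.796 − 92.736 = 132.06.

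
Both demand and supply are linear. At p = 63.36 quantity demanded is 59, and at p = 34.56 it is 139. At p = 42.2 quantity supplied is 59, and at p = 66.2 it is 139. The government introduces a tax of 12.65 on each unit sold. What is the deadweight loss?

Demand slope = (34.56 − 63.36)/(139 − 59) = −0.36, so p = 84.6 − 0.36q.
Supply slope = (66.2 − 42.2)/(139 − 59) = 0.3, so p = 24.5 + 0.3q.
Competitive equilibrium: 84.6 − 0.36q = 24.5 + 0.3q → q* = 91.0606, p* = 51.8182.
With the tax, the buyer price exceeds the seller price by 12.65: (84.6 − 0.36q) − (24.5 + 0.3q) = 12.65 → q' = 71.8939.
Δq = 91.0606 − 71.8939 = 19.1667; the wedge equals the tax, 12.65.
Welfare loss = ½ × 19.1667 × 12.65 = 121.23.

121.23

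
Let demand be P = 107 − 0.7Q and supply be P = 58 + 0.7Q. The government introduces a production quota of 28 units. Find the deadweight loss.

Competitive equilibrium: 107 − 0.7Q = 58 + 0.7Q → Q* = 35, P* = 82.5.
At Q = 28: demand price = 107 − 0.7·28 = 87.4; supply price = 58 + 0.7·28 = 77.6.
ΔQ = 35 − 28 = 7; wedge = 87.4 − 77.6 = 9.8.
Welfare loss = ½ × 7 × 9.8 = 34.30.

34.30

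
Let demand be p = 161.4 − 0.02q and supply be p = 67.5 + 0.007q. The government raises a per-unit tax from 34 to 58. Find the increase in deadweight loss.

Competitive equilibrium: 161.4 − 0.02q = 67.5 + 0.007q → q* = 3477.7778, p* = 91.8444.
For a per-unit tax t: Δq = t/0.027, so DWL = ½·t·(t/0.027) = t²/0.054.
At t = 34: DWL = 21407.407. At t = 58: DWL = 62296.296.
Increase = 62296.296 − 21407.407 = 40888.89.

40888.89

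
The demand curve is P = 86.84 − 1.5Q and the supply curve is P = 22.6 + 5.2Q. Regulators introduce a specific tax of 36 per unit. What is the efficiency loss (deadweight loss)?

96.72

Competitive equilibrium: 86.84 − 1.5Q = 22.6 + 5.2Q → Q* = 9.5881, P* = 72.4579.
With the tax, the buyer price exceeds the seller price by 36: (86.84 − 1.5Q) − (22.6 + 5.2Q) = 36 → Q' = 4.2149.
ΔQ = 9.5881 − 4.2149 = 5.3732; the wedge equals the tax, 36.
Deadweight loss = ½ × 5.3732 × 36 = 96.72.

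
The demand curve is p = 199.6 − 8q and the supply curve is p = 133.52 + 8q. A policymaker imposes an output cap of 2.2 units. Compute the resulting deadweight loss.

29.80

Competitive equilibrium: 199.6 − 8q = 133.52 + 8q → q* = 4.13, p* = 166.56.
At q = 2.2: demand price = 199.6 − 8·2.2 = 182; supply price = 133.52 + 8·2.2 = 151.12.
Δq = 4.13 − 2.2 = 1.93; wedge = 182 − 151.12 = 30.88.
Welfare loss = ½ × 1.93 × 30.88 = 29.80.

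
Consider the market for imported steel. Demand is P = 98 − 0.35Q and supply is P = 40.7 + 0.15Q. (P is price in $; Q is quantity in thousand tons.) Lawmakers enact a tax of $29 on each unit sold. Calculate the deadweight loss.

Competitive equilibrium: 98 − 0.35Q = 40.7 + 0.15Q → Q* = 114.6, P* = 57.89.
With the tax, the buyer price exceeds the seller price by 29: (98 − 0.35Q) − (40.7 + 0.15Q) = 29 → Q' = 56.6.
ΔQ = 114.6 − 56.6 = 58; the wedge equals the tax, 29.
Deadweight loss = ½ × 58 × 29 = $841 thousand.

$841 thousand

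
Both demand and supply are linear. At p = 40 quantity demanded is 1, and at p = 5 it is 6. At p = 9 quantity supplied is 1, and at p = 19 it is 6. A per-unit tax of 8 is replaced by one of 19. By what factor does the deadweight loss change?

5.641

Demand slope = (5 − 40)/(6 − 1) = −7, so p = 47 − 7q.
Supply slope = (19 − 9)/(6 − 1) = 2, so p = 7 + 2q.
Competitive equilibrium: 47 − 7q = 7 + 2q → q* = 4.4444, p* = 15.8889.
For a per-unit tax t: Δq = t/9, so DWL = ½·t·(t/9) = t²/18.
At t = 8: DWL = 3.556. At t = 19: DWL = 20.056.
Ratio = (19/8)² = 5.641.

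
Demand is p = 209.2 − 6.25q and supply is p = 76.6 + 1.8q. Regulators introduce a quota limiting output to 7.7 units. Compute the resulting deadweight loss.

Competitive equilibrium: 209.2 − 6.25q = 76.6 + 1.8q → q* = 16.472, p* = 106.2497.
At q = 7.7: demand price = 209.2 − 6.25·7.7 = 161.075; supply price = 76.6 + 1.8·7.7 = 90.46.
Δq = 16.472 − 7.7 = 8.772; wedge = 161.075 − 90.46 = 70.615.
Deadweight loss = ½ × 8.772 × 70.615 = 309.72.

309.72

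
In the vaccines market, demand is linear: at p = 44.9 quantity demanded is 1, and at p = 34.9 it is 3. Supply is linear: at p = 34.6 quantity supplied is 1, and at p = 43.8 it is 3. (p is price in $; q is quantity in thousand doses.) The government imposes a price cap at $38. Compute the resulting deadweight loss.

$0.53 thousand

Demand slope = (34.9 − 44.9)/(3 − 1) = −5, so p = 49.9 − 5q.
Supply slope = (43.8 − 34.6)/(3 − 1) = 4.6, so p = 30 + 4.6q.
Competitive equilibrium: 49.9 − 5q = 30 + 4.6q → q* = 2.0729, p* = 39.5354.
At the ceiling p = 38, quantity supplied = (38 − 30)/4.6 = 1.7391.
Willingness to pay at q' = 1.7391: 49.9 − 5·1.7391 = 41.2045.
Δq = 2.0729 − 1.7391 = 0.3338; wedge = 41.2045 − 38 = 3.2045.
Welfare loss = ½ × 0.3338 × 3.2045 = $0.53 thousand.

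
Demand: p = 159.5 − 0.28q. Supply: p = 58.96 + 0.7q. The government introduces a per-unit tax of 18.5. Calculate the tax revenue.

Competitive equilibrium: 159.5 − 0.28q = 58.96 + 0.7q → q* = 102.5918, p* = 130.7743.
With the tax, the buyer price exceeds the seller price by 18.5: (159.5 − 0.28q) − (58.96 + 0.7q) = 18.5 → q' = 83.7143.
Tax revenue = 18.5 × 83.7143 = 1548.71.

1548.71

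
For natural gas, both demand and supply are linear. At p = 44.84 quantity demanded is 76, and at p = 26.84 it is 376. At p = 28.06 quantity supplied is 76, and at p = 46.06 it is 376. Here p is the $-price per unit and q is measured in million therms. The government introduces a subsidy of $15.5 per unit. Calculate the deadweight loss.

$1001.04 million

Demand slope = (26.84 − 44.84)/(376 − 76) = −0.06, so p = 49.4 − 0.06q.
Supply slope = (46.06 − 28.06)/(376 − 76) = 0.06, so p = 23.5 + 0.06q.
Competitive equilibrium: 49.4 − 0.06q = 23.5 + 0.06q → q* = 215.8333, p* = 36.45.
The subsidy lowers effective supply by 15.5: p = 8 + 0.06q.
New quantity: 49.4 − 0.06q = 8 + 0.06q → q' = 345.
Overproduction Δq = 345 − 215.8333 = 129.1667; wedge = subsidy = 15.5.
Welfare loss = ½ × 129.1667 × 15.5 = $1001.04 million.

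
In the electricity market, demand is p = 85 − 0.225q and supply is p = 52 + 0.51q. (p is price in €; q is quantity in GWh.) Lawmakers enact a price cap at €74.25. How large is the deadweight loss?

Competitive equilibrium: 85 − 0.225q = 52 + 0.51q → q* = 44.898, p* = 74.898.
At the ceiling p = 74.25, quantity supplied = (74.25 − 52)/0.51 = 43.6275.
Willingness to pay at q' = 43.6275: 85 − 0.225·43.6275 = 75.1838.
Δq = 44.898 − 43.6275 = 1.2705; wedge = 75.1838 − 74.25 = 0.9338.
Welfare loss = ½ × 1.2705 × 0.9338 = €0.59.

€0.59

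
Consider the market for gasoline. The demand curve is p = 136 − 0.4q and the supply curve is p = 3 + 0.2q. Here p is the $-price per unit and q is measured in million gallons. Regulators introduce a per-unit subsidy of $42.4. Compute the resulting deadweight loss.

$1498.13 million

Competitive equilibrium: 136 − 0.4q = 3 + 0.2q → q* = 221.6667, p* = 47.3333.
The subsidy lowers effective supply by 42.4: p = 0.2q − 39.4.
New quantity: 136 − 0.4q = 0.2q − 39.4 → q' = 292.3333.
Overproduction Δq = 292.3333 − 221.6667 = 70.6666; wedge = subsidy = 42.4.
Deadweight loss = ½ × 70.6666 × 42.4 = $1498.13 million.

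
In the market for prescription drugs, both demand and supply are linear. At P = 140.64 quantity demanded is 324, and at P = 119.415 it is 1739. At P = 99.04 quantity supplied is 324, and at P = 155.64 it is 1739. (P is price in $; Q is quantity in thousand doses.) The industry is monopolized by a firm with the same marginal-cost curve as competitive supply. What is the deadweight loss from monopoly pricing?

$1473.87 thousand

Demand slope = (119.415 − 140.64)/(1739 − 324) = −0.015, so P = 145.5 − 0.015Q.
Supply slope = (155.64 − 99.04)/(1739 − 324) = 0.04, so P = 86.08 + 0.04Q.
Competitive equilibrium: 145.5 − 0.015Q = 86.08 + 0.04Q → Q* = 1080.36364, P* = 129.29455.
Marginal revenue: MR = 145.5 − 0.03Q. Set MR = MC: 145.5 − 0.03Q = 86.08 + 0.04Q → Q_m = 848.85714.
Price P_m = 145.5 − 0.015·848.85714 = 132.76714; MC(Q_m) = 86.08 + 0.04·848.85714 = 120.03429.
Competitive Q* = 1080.36364, so ΔQ = 231.5065; wedge = 132.76714 − 120.03429 = 12.73285.
The triangle = ½ × 231.5065 × 12.73285 = $1473.87 thousand.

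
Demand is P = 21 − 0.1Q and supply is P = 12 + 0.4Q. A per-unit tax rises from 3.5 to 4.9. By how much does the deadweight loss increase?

Competitive equilibrium: 21 − 0.1Q = 12 + 0.4Q → Q* = 18, P* = 19.2.
For a per-unit tax t: ΔQ = t/0.5, so DWL = ½·t·(t/0.5) = t²/1.
At t = 3.5: DWL = 12.25. At t = 4.9: DWL = 24.01.
Increase = 24.01 − 12.25 = 11.76.

11.76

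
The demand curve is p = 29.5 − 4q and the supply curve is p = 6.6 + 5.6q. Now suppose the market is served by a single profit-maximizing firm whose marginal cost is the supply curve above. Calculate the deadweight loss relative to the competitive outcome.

Competitive equilibrium: 29.5 − 4q = 6.6 + 5.6q → q* = 2.3854, p* = 19.9583.
Marginal revenue: MR = 29.5 − 8q. Set MR = MC: 29.5 − 8q = 6.6 + 5.6q → q_m = 1.6838.
Price p_m = 29.5 − 4·1.6838 = 22.7648; MC(q_m) = 6.6 + 5.6·1.6838 = 16.0293.
Competitive q* = 2.3854, so Δq = 0.7016; wedge = 22.7648 − 16.0293 = 6.7355.
DWL = ½ × 0.7016 × 6.7355 = 2.36.

2.36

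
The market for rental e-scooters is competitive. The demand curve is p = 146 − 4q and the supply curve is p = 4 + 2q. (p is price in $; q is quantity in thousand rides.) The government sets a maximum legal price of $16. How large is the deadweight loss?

Competitive equilibrium: 146 − 4q = 4 + 2q → q* = 23.66667, p* = 51.33333.
At the ceiling p = 16, quantity supplied = (16 − 4)/2 = 6.
Willingness to pay at q' = 6: 146 − 4·6 = 122.
Δq = 23.66667 − 6 = 17.66667; wedge = 122 − 16 = 106.
Welfare loss = ½ × 17.66667 × 106 = $936.33 thousand.

$936.33 thousand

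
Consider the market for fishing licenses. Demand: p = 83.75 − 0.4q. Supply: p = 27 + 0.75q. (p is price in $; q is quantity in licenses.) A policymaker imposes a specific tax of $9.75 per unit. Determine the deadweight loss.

$41.33

Competitive equilibrium: 83.75 − 0.4q = 27 + 0.75q → q* = 49.3478, p* = 64.0109.
With the tax, the buyer price exceeds the seller price by 9.75: (83.75 − 0.4q) − (27 + 0.75q) = 9.75 → q' = 40.8696.
Δq = 49.3478 − 40.8696 = 8.4782; the wedge equals the tax, 9.75.
Deadweight loss = ½ × 8.4782 × 9.75 = $41.33.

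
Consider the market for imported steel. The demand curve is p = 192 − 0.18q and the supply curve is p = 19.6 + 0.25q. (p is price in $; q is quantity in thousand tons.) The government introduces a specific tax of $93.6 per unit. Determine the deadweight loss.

$10187.16 thousand

Competitive equilibrium: 192 − 0.18q = 19.6 + 0.25q → q* = 400.9302, p* = 119.8326.
With the tax, the buyer price exceeds the seller price by 93.6: (192 − 0.18q) − (19.6 + 0.25q) = 93.6 → q' = 183.2558.
Δq = 400.9302 − 183.2558 = 217.6744; the wedge equals the tax, 93.6.
Deadweight loss = ½ × 217.6744 × 93.6 = $10187.16 thousand.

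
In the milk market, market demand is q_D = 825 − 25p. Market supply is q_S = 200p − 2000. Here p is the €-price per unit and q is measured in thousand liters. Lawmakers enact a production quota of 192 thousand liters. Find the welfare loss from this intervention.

€2291.22 thousand

In inverse form: demand p = 33 − 0.04q, supply p = 10 + 0.005q.
Competitive equilibrium: 33 − 0.04q = 10 + 0.005q → q* = 511.1111, p* = 12.5556.
At q = 192: demand price = 33 − 0.04·192 = 25.32; supply price = 10 + 0.005·192 = 10.96.
Δq = 511.1111 − 192 = 319.1111; wedge = 25.32 − 10.96 = 14.36.
Welfare loss = ½ × 319.1111 × 14.36 = €2291.22 thousand.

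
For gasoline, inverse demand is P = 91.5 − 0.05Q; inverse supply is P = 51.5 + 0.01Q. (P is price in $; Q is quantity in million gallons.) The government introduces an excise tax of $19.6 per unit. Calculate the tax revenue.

Competitive equilibrium: 91.5 − 0.05Q = 51.5 + 0.01Q → Q* = 666.6667, P* = 58.1667.
With the tax, the buyer price exceeds the seller price by 19.6: (91.5 − 0.05Q) − (51.5 + 0.01Q) = 19.6 → Q' = 340.
Tax revenue = 19.6 × 340 = $6664 million.

$6664 million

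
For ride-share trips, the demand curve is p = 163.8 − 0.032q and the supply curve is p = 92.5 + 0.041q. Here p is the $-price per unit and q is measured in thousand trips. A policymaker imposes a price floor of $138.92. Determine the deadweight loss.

Competitive equilibrium: 163.8 − 0.032q = 92.5 + 0.041q → q* = 976.7123, p* = 132.5452.
At the floor p = 138.92, quantity demanded = (163.8 − 138.92)/0.032 = 777.5.
Sellers' marginal cost at q' = 777.5: 92.5 + 0.041·777.5 = 124.3775.
Δq = 976.7123 − 777.5 = 199.2123; wedge = 138.92 − 124.3775 = 14.5425.
DWL = ½ × 199.2123 × 14.5425 = $1448.52 thousand.

$1448.52 thousand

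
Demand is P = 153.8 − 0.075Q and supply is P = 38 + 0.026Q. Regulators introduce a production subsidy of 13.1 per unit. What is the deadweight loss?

849.55

Competitive equilibrium: 153.8 − 0.075Q = 38 + 0.026Q → Q* = 1146.5347, P* = 67.8099.
The subsidy lowers effective supply by 13.1: P = 24.9 + 0.026Q.
New quantity: 153.8 − 0.075Q = 24.9 + 0.026Q → Q' = 1276.2376.
Overproduction ΔQ = 1276.2376 − 1146.5347 = 129.7029; wedge = subsidy = 13.1.
DWL = ½ × 129.7029 × 13.1 = 849.55.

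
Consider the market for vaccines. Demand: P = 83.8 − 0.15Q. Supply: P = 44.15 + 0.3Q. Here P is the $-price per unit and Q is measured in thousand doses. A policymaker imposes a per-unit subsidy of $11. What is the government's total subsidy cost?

Competitive equilibrium: 83.8 − 0.15Q = 44.15 + 0.3Q → Q* = 88.1111, P* = 70.5833.
The subsidy lowers effective supply by 11: P = 33.15 + 0.3Q.
New quantity: 83.8 − 0.15Q = 33.15 + 0.3Q → Q' = 112.5556.
Total subsidy cost = 11 × 112.5556 = $1238.11 thousand.

$1238.11 thousand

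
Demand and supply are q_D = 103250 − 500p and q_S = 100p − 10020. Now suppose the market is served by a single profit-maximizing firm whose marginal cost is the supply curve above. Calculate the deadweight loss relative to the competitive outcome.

In inverse form: demand p = 206.5 − 0.002q, supply p = 100.2 + 0.01q.
Competitive equilibrium: 206.5 − 0.002q = 100.2 + 0.01q → q* = 8858.33333, p* = 188.78333.
Marginal revenue: MR = 206.5 − 0.004q. Set MR = MC: 206.5 − 0.004q = 100.2 + 0.01q → q_m = 7592.85714.
Price p_m = 206.5 − 0.002·7592.85714 = 191.31429; MC(q_m) = 100.2 + 0.01·7592.85714 = 176.12857.
Competitive q* = 8858.33333, so Δq = 1265.47619; wedge = 191.31429 − 176.12857 = 15.18572.
DWL = ½ × 1265.47619 × 15.18572 = 9608.58.

9608.58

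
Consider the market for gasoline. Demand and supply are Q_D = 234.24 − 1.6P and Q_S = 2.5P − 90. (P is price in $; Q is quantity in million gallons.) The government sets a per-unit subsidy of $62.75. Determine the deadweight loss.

In inverse form: demand P = 146.4 − 0.625Q, supply P = 36 + 0.4Q.
Competitive equilibrium: 146.4 − 0.625Q = 36 + 0.4Q → Q* = 107.7073, P* = 79.0829.
The subsidy lowers effective supply by 62.75: P = 0.4Q − 26.75.
New quantity: 146.4 − 0.625Q = 0.4Q − 26.75 → Q' = 168.9268.
Overproduction ΔQ = 168.9268 − 107.7073 = 61.2195; wedge = subsidy = 62.75.
DWL = ½ × 61.2195 × 62.75 = $1920.76 million.

$1920.76 million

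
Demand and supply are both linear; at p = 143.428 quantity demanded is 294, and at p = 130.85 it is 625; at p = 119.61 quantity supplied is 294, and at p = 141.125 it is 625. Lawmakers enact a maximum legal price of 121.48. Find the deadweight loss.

2111.27

Demand slope = (130.85 − 143.428)/(625 − 294) = −0.038, so p = 154.6 − 0.038q.
Supply slope = (141.125 − 119.61)/(625 − 294) = 0.065, so p = 100.5 + 0.065q.
Competitive equilibrium: 154.6 − 0.038q = 100.5 + 0.065q → q* = 525.2427, p* = 134.6408.
At the ceiling p = 121.48, quantity supplied = (121.48 − 100.5)/0.065 = 322.7692.
Willingness to pay at q' = 322.7692: 154.6 − 0.038·322.7692 = 142.3348.
Δq = 525.2427 − 322.7692 = 202.4735; wedge = 142.3348 − 121.48 = 20.8548.
The triangle = ½ × 202.4735 × 20.8548 = 2111.27.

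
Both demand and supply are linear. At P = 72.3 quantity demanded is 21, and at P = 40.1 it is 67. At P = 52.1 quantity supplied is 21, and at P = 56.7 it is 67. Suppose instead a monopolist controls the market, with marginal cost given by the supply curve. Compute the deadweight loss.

186.34

Demand slope = (40.1 − 72.3)/(67 − 21) = −0.7, so P = 87 − 0.7Q.
Supply slope = (56.7 − 52.1)/(67 − 21) = 0.1, so P = 50 + 0.1Q.
Competitive equilibrium: 87 − 0.7Q = 50 + 0.1Q → Q* = 46.25, P* = 54.625.
Marginal revenue: MR = 87 − 1.4Q. Set MR = MC: 87 − 1.4Q = 50 + 0.1Q → Q_m = 24.6667.
Price P_m = 87 − 0.7·24.6667 = 69.7333; MC(Q_m) = 50 + 0.1·24.6667 = 52.4667.
Competitive Q* = 46.25, so ΔQ = 21.5833; wedge = 69.7333 − 52.4667 = 17.2666.
DWL = ½ × 21.5833 × 17.2666 = 186.34.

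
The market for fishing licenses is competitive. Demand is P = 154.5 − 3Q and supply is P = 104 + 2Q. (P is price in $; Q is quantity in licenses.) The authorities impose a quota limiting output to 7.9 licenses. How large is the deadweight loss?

$12.10

Competitive equilibrium: 154.5 − 3Q = 104 + 2Q → Q* = 10.1, P* = 124.2.
At Q = 7.9: demand price = 154.5 − 3·7.9 = 130.8; supply price = 104 + 2·7.9 = 119.8.
ΔQ = 10.1 − 7.9 = 2.2; wedge = 130.8 − 119.8 = 11.
DWL = ½ × 2.2 × 11 = $12.10.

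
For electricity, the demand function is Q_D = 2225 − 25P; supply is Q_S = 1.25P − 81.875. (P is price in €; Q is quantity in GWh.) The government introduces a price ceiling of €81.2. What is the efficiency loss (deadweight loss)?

€29.29

In inverse form: demand P = 89 − 0.04Q, supply P = 65.5 + 0.8Q.
Competitive equilibrium: 89 − 0.04Q = 65.5 + 0.8Q → Q* = 27.9762, P* = 87.881.
At the ceiling P = 81.2, quantity supplied = (81.2 − 65.5)/0.8 = 19.625.
Willingness to pay at Q' = 19.625: 89 − 0.04·19.625 = 88.215.
ΔQ = 27.9762 − 19.625 = 8.3512; wedge = 88.215 − 81.2 = 7.015.
Deadweight loss = ½ × 8.3512 × 7.015 = €29.29.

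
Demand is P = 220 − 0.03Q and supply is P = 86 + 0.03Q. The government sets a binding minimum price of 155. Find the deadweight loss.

133.33

Competitive equilibrium: 220 − 0.03Q = 86 + 0.03Q → Q* = 2233.3333, P* = 153.
At the floor P = 155, quantity demanded = (220 − 155)/0.03 = 2166.6667.
Sellers' marginal cost at Q' = 2166.6667: 86 + 0.03·2166.6667 = 151.
ΔQ = 2233.3333 − 2166.6667 = 66.6666; wedge = 155 − 151 = 4.
Deadweight loss = ½ × 66.6666 × 4 = 133.33.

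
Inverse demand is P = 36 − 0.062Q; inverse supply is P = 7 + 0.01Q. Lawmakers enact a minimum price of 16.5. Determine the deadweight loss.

280.44

Competitive equilibrium: 36 − 0.062Q = 7 + 0.01Q → Q* = 402.7778, P* = 11.0278.
At the floor P = 16.5, quantity demanded = (36 − 16.5)/0.062 = 314.5161.
Sellers' marginal cost at Q' = 314.5161: 7 + 0.01·314.5161 = 10.1452.
ΔQ = 402.7778 − 314.5161 = 88.2617; wedge = 16.5 − 10.1452 = 6.3548.
Deadweight loss = ½ × 88.2617 × 6.3548 = 280.44.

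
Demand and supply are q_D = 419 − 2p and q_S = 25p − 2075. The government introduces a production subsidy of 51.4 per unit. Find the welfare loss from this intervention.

2446.26

In inverse form: demand p = 209.5 − 0.5q, supply p = 83 + 0.04q.
Competitive equilibrium: 209.5 − 0.5q = 83 + 0.04q → q* = 234.2593, p* = 92.3704.
The subsidy lowers effective supply by 51.4: p = 31.6 + 0.04q.
New quantity: 209.5 − 0.5q = 31.6 + 0.04q → q' = 329.4444.
Overproduction Δq = 329.4444 − 234.2593 = 95.1851; wedge = subsidy = 51.4.
DWL = ½ × 95.1851 × 51.4 = 2446.26.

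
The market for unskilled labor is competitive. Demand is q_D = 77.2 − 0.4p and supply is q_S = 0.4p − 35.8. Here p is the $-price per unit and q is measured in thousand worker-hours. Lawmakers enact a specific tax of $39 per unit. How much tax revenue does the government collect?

In inverse form: demand p = 193 − 2.5q, supply p = 89.5 + 2.5q.
Competitive equilibrium: 193 − 2.5q = 89.5 + 2.5q → q* = 20.7, p* = 141.25.
With the tax, the buyer price exceeds the seller price by 39: (193 − 2.5q) − (89.5 + 2.5q) = 39 → q' = 12.9.
Tax revenue = 39 × 12.9 = $503.10 thousand.

$503.10 thousand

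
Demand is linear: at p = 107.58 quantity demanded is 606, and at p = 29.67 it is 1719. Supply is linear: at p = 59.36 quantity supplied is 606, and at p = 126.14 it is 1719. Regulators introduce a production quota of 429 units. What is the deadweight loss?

Demand slope = (29.67 − 107.58)/(1719 − 606) = −0.07, so p = 150 − 0.07q.
Supply slope = (126.14 − 59.36)/(1719 − 606) = 0.06, so p = 23 + 0.06q.
Competitive equilibrium: 150 − 0.07q = 23 + 0.06q → q* = 976.9231, p* = 81.6154.
At q = 429: demand price = 150 − 0.07·429 = 119.97; supply price = 23 + 0.06·429 = 48.74.
Δq = 976.9231 − 429 = 547.9231; wedge = 119.97 − 48.74 = 71.23.
DWL = ½ × 547.9231 × 71.23 = 19514.28.

19514.28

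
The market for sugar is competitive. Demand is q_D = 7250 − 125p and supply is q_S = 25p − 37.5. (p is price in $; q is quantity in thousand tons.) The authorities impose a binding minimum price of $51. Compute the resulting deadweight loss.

$2190.10 thousand

In inverse form: demand p = 58 − 0.008q, supply p = 1.5 + 0.04q.
Competitive equilibrium: 58 − 0.008q = 1.5 + 0.04q → q* = 1177.0833, p* = 48.5833.
At the floor p = 51, quantity demanded = (58 − 51)/0.008 = 875.
Sellers' marginal cost at q' = 875: 1.5 + 0.04·875 = 36.5.
Δq = 1177.0833 − 875 = 302.0833; wedge = 51 − 36.5 = 14.5.
DWL = ½ × 302.0833 × 14.5 = $2190.10 thousand.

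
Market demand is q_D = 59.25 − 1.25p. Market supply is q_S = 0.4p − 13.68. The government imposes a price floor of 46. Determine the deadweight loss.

In inverse form: demand p = 47.4 − 0.8q, supply p = 34.2 + 2.5q.
Competitive equilibrium: 47.4 − 0.8q = 34.2 + 2.5q → q* = 4, p* = 44.2.
At the floor p = 46, quantity demanded = (47.4 − 46)/0.8 = 1.75.
Sellers' marginal cost at q' = 1.75: 34.2 + 2.5·1.75 = 38.575.
Δq = 4 − 1.75 = 2.25; wedge = 46 − 38.575 = 7.425.
Deadweight loss = ½ × 2.25 × 7.425 = 8.35.

8.35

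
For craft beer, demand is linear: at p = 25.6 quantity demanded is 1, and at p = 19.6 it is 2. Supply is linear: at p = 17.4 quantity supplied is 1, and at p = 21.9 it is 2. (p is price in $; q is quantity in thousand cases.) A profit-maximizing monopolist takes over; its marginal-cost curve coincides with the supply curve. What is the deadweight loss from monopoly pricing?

Demand slope = (19.6 − 25.6)/(2 − 1) = −6, so p = 31.6 − 6q.
Supply slope = (21.9 − 17.4)/(2 − 1) = 4.5, so p = 12.9 + 4.5q.
Competitive equilibrium: 31.6 − 6q = 12.9 + 4.5q → q* = 1.781, p* = 20.9143.
Marginal revenue: MR = 31.6 − 12q. Set MR = MC: 31.6 − 12q = 12.9 + 4.5q → q_m = 1.1333.
Price p_m = 31.6 − 6·1.1333 = 24.8002; MC(q_m) = 12.9 + 4.5·1.1333 = 17.9999.
Competitive q* = 1.781, so Δq = 0.6477; wedge = 24.8002 − 17.9999 = 6.8003.
DWL = ½ × 0.6477 × 6.8003 = $2.20 thousand.

$2.20 thousand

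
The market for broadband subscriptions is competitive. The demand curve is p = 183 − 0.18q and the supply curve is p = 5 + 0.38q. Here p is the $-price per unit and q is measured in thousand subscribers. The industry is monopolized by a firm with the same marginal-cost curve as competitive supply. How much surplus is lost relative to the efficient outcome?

$1673.80 thousand

Competitive equilibrium: 183 − 0.18q = 5 + 0.38q → q* = 317.8571, p* = 125.7857.
Marginal revenue: MR = 183 − 0.36q. Set MR = MC: 183 − 0.36q = 5 + 0.38q → q_m = 240.5405.
Price p_m = 183 − 0.18·240.5405 = 139.7027; MC(q_m) = 5 + 0.38·240.5405 = 96.4054.
Competitive q* = 317.8571, so Δq = 77.3166; wedge = 139.7027 − 96.4054 = 43.2973.
Welfare loss = ½ × 77.3166 × 43.2973 = $1673.80 thousand.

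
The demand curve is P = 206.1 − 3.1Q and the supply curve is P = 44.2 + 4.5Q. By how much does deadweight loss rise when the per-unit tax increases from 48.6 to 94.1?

Competitive equilibrium: 206.1 − 3.1Q = 44.2 + 4.5Q → Q* = 21.3026, P* = 140.0618.
For a per-unit tax t: ΔQ = t/7.6, so DWL = ½·t·(t/7.6) = t²/15.2.
At t = 48.6: DWL = 155.392. At t = 94.1: DWL = 582.553.
Increase = 582.553 − 155.392 = 427.16.

427.16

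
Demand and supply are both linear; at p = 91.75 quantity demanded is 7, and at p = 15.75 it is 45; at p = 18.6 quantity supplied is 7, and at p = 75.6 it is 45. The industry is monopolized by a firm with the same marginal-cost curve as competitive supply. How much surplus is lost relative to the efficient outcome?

Demand slope = (15.75 − 91.75)/(45 − 7) = −2, so p = 105.75 − 2q.
Supply slope = (75.6 − 18.6)/(45 − 7) = 1.5, so p = 8.1 + 1.5q.
Competitive equilibrium: 105.75 − 2q = 8.1 + 1.5q → q* = 27.9, p* = 49.95.
Marginal revenue: MR = 105.75 − 4q. Set MR = MC: 105.75 − 4q = 8.1 + 1.5q → q_m = 17.7545.
Price p_m = 105.75 − 2·17.7545 = 70.241; MC(q_m) = 8.1 + 1.5·17.7545 = 34.7318.
Competitive q* = 27.9, so Δq = 10.1455; wedge = 70.241 − 34.7318 = 35.5092.
DWL = ½ × 10.1455 × 35.5092 = 180.13.

180.13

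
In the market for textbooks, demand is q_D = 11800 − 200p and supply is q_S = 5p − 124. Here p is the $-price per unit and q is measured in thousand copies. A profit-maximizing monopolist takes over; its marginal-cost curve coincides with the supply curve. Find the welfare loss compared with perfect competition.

In inverse form: demand p = 59 − 0.005q, supply p = 24.8 + 0.2q.
Competitive equilibrium: 59 − 0.005q = 24.8 + 0.2q → q* = 166.8293, p* = 58.1659.
Marginal revenue: MR = 59 − 0.01q. Set MR = MC: 59 − 0.01q = 24.8 + 0.2q → q_m = 162.8571.
Price p_m = 59 − 0.005·162.8571 = 58.1857; MC(q_m) = 24.8 + 0.2·162.8571 = 57.3714.
Competitive q* = 166.8293, so Δq = 3.9722; wedge = 58.1857 − 57.3714 = 0.8143.
Welfare loss = ½ × 3.9722 × 0.8143 = $1.62 thousand.

$1.62 thousand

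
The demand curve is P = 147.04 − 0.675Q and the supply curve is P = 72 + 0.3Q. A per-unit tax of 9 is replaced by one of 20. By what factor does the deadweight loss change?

Competitive equilibrium: 147.04 − 0.675Q = 72 + 0.3Q → Q* = 76.9641, P* = 95.0892.
For a per-unit tax t: ΔQ = t/0.975, so DWL = ½·t·(t/0.975) = t²/1.95.
At t = 9: DWL = 41.538. At t = 20: DWL = 205.128.
Ratio = (20/9)² = 4.938.

4.938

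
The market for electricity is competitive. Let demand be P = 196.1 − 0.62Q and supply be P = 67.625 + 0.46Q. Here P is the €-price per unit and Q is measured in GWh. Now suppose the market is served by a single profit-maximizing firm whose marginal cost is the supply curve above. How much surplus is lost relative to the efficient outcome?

€1016.41

Competitive equilibrium: 196.1 − 0.62Q = 67.625 + 0.46Q → Q* = 118.9583, P* = 122.3458.
Marginal revenue: MR = 196.1 − 1.24Q. Set MR = MC: 196.1 − 1.24Q = 67.625 + 0.46Q → Q_m = 75.5735.
Price P_m = 196.1 − 0.62·75.5735 = 149.2444; MC(Q_m) = 67.625 + 0.46·75.5735 = 102.3888.
Competitive Q* = 118.9583, so ΔQ = 43.3848; wedge = 149.2444 − 102.3888 = 46.8556.
Welfare loss = ½ × 43.3848 × 46.8556 = €1016.41.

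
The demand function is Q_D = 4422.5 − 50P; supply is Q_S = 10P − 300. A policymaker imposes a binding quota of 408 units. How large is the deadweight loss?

375.25

In inverse form: demand P = 88.45 − 0.02Q, supply P = 30 + 0.1Q.
Competitive equilibrium: 88.45 − 0.02Q = 30 + 0.1Q → Q* = 487.0833, P* = 78.7083.
At Q = 408: demand price = 88.45 − 0.02·408 = 80.29; supply price = 30 + 0.1·408 = 70.8.
ΔQ = 487.0833 − 408 = 79.0833; wedge = 80.29 − 70.8 = 9.49.
The triangle = ½ × 79.0833 × 9.49 = 375.25.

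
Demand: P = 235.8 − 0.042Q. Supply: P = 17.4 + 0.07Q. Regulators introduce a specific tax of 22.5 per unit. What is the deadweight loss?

2260.04

Competitive equilibrium: 235.8 − 0.042Q = 17.4 + 0.07Q → Q* = 1950, P* = 153.9.
With the tax, the buyer price exceeds the seller price by 22.5: (235.8 − 0.042Q) − (17.4 + 0.07Q) = 22.5 → Q' = 1749.10714.
ΔQ = 1950 − 1749.10714 = 200.89286; the wedge equals the tax, 22.5.
Welfare loss = ½ × 200.89286 × 22.5 = 2260.04.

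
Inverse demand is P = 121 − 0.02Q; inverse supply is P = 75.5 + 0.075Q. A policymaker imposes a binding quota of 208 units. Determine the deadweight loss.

3487.09

Competitive equilibrium: 121 − 0.02Q = 75.5 + 0.075Q → Q* = 478.9474, P* = 111.4211.
At Q = 208: demand price = 121 − 0.02·208 = 116.84; supply price = 75.5 + 0.075·208 = 91.1.
ΔQ = 478.9474 − 208 = 270.9474; wedge = 116.84 − 91.1 = 25.74.
Welfare loss = ½ × 270.9474 × 25.74 = 3487.09.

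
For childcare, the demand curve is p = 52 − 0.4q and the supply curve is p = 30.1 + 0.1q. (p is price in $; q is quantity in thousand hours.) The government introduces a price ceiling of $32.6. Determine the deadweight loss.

Competitive equilibrium: 52 − 0.4q = 30.1 + 0.1q → q* = 43.8, p* = 34.48.
At the ceiling p = 32.6, quantity supplied = (32.6 − 30.1)/0.1 = 25.
Willingness to pay at q' = 25: 52 − 0.4·25 = 42.
Δq = 43.8 − 25 = 18.8; wedge = 42 − 32.6 = 9.4.
The triangle = ½ × 18.8 × 9.4 = $88.36 thousand.

$88.36 thousand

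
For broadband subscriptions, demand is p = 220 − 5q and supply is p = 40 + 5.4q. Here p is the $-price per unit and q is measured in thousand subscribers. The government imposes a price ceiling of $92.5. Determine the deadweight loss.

Competitive equilibrium: 220 − 5q = 40 + 5.4q → q* = 17.30769, p* = 133.46154.
At the ceiling p = 92.5, quantity supplied = (92.5 − 40)/5.4 = 9.72222.
Willingness to pay at q' = 9.72222: 220 − 5·9.72222 = 171.3889.
Δq = 17.30769 − 9.72222 = 7.58547; wedge = 171.3889 − 92.5 = 78.8889.
DWL = ½ × 7.58547 × 78.8889 = $299.20 thousand.

$299.20 thousand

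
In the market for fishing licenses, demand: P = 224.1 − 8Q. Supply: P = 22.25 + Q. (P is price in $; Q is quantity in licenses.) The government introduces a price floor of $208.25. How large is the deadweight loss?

$1881.27

Competitive equilibrium: 224.1 − 8Q = 22.25 + Q → Q* = 22.4278, P* = 44.6778.
At the floor P = 208.25, quantity demanded = (224.1 − 208.25)/8 = 1.9813.
Sellers' marginal cost at Q' = 1.9813: 22.25 + 1·1.9813 = 24.2313.
ΔQ = 22.4278 − 1.9813 = 20.4465; wedge = 208.25 − 24.2313 = 184.0187.
Welfare loss = ½ × 20.4465 × 184.0187 = $1881.27.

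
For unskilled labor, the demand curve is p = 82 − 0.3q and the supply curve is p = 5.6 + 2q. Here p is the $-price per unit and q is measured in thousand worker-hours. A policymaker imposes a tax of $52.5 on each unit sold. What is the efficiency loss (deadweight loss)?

Competitive equilibrium: 82 − 0.3q = 5.6 + 2q → q* = 33.21739, p* = 72.03478.
With the tax, the buyer price exceeds the seller price by 52.5: (82 − 0.3q) − (5.6 + 2q) = 52.5 → q' = 10.3913.
Δq = 33.21739 − 10.3913 = 22.82609; the wedge equals the tax, 52.5.
The triangle = ½ × 22.82609 × 52.5 = $599.18 thousand.

$599.18 thousand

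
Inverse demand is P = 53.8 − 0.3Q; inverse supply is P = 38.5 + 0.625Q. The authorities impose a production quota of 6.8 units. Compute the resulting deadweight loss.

Competitive equilibrium: 53.8 − 0.3Q = 38.5 + 0.625Q → Q* = 16.5405, P* = 48.8378.
At Q = 6.8: demand price = 53.8 − 0.3·6.8 = 51.76; supply price = 38.5 + 0.625·6.8 = 42.75.
ΔQ = 16.5405 − 6.8 = 9.7405; wedge = 51.76 − 42.75 = 9.01.
Welfare loss = ½ × 9.7405 × 9.01 = 43.88.

43.88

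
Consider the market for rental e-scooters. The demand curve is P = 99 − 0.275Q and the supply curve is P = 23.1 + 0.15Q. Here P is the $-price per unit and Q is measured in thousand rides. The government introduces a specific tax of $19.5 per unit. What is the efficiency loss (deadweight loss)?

$447.35 thousand

Competitive equilibrium: 99 − 0.275Q = 23.1 + 0.15Q → Q* = 178.5882, P* = 49.8882.
With the tax, the buyer price exceeds the seller price by 19.5: (99 − 0.275Q) − (23.1 + 0.15Q) = 19.5 → Q' = 132.7059.
ΔQ = 178.5882 − 132.7059 = 45.8823; the wedge equals the tax, 19.5.
The triangle = ½ × 45.8823 × 19.5 = $447.35 thousand.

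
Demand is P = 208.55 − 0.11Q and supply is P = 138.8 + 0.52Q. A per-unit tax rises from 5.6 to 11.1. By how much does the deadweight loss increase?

72.90

Competitive equilibrium: 208.55 − 0.11Q = 138.8 + 0.52Q → Q* = 110.7143, P* = 196.3714.
For a per-unit tax t: ΔQ = t/0.63, so DWL = ½·t·(t/0.63) = t²/1.26.
At t = 5.6: DWL = 24.889. At t = 11.1: DWL = 97.786.
Increase = 97.786 − 24.889 = 72.90.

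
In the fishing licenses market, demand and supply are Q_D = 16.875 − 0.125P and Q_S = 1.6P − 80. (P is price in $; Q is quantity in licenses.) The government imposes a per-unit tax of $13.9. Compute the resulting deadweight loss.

$11.20

In inverse form: demand P = 135 − 8Q, supply P = 50 + 0.625Q.
Competitive equilibrium: 135 − 8Q = 50 + 0.625Q → Q* = 9.8551, P* = 56.1594.
With the tax, the buyer price exceeds the seller price by 13.9: (135 − 8Q) − (50 + 0.625Q) = 13.9 → Q' = 8.2435.
ΔQ = 9.8551 − 8.2435 = 1.6116; the wedge equals the tax, 13.9.
The triangle = ½ × 1.6116 × 13.9 = $11.20.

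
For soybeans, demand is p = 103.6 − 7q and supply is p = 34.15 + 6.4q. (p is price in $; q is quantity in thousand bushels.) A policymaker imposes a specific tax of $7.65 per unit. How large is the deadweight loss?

Competitive equilibrium: 103.6 − 7q = 34.15 + 6.4q → q* = 5.1828, p* = 67.3201.
With the tax, the buyer price exceeds the seller price by 7.65: (103.6 − 7q) − (34.15 + 6.4q) = 7.65 → q' = 4.6119.
Δq = 5.1828 − 4.6119 = 0.5709; the wedge equals the tax, 7.65.
The triangle = ½ × 0.5709 × 7.65 = $2.18 thousand.

$2.18 thousand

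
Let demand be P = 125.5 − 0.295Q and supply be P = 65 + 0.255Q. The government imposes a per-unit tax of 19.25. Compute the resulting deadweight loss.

336.875

Competitive equilibrium: 125.5 − 0.295Q = 65 + 0.255Q → Q* = 110, P* = 93.05.
With the tax, the buyer price exceeds the seller price by 19.25: (125.5 − 0.295Q) − (65 + 0.255Q) = 19.25 → Q' = 75.
ΔQ = 110 − 75 = 35; the wedge equals the tax, 19.25.
DWL = ½ × 35 × 19.25 = 336.875.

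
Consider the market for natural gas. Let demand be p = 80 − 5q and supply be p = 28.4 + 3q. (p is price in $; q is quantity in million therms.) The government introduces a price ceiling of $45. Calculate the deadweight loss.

$3.36 million

Competitive equilibrium: 80 − 5q = 28.4 + 3q → q* = 6.45, p* = 47.75.
At the ceiling p = 45, quantity supplied = (45 − 28.4)/3 = 5.5333.
Willingness to pay at q' = 5.5333: 80 − 5·5.5333 = 52.3335.
Δq = 6.45 − 5.5333 = 0.9167; wedge = 52.3335 − 45 = 7.3335.
Welfare loss = ½ × 0.9167 × 7.3335 = $3.36 million.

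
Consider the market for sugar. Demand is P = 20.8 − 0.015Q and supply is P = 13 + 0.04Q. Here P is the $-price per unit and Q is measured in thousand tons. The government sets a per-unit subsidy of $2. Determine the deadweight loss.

Competitive equilibrium: 20.8 − 0.015Q = 13 + 0.04Q → Q* = 141.8182, P* = 18.6727.
The subsidy lowers effective supply by 2: P = 11 + 0.04Q.
New quantity: 20.8 − 0.015Q = 11 + 0.04Q → Q' = 178.1818.
Overproduction ΔQ = 178.1818 − 141.8182 = 36.3636; wedge = subsidy = 2.
DWL = ½ × 36.3636 × 2 = $36.36 thousand.

$36.36 thousand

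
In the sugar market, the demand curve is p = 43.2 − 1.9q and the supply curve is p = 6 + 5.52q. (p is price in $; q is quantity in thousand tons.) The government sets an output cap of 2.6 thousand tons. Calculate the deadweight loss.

Competitive equilibrium: 43.2 − 1.9q = 6 + 5.52q → q* = 5.0135, p* = 33.6744.
At q = 2.6: demand price = 43.2 − 1.9·2.6 = 38.26; supply price = 6 + 5.52·2.6 = 20.352.
Δq = 5.0135 − 2.6 = 2.4135; wedge = 38.26 − 20.352 = 17.908.
DWL = ½ × 2.4135 × 17.908 = $21.61 thousand.

$21.61 thousand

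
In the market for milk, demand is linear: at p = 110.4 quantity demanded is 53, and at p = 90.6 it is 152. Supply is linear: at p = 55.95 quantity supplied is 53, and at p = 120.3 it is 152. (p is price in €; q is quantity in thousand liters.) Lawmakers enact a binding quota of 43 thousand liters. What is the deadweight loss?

Demand slope = (90.6 − 110.4)/(152 − 53) = −0.2, so p = 121 − 0.2q.
Supply slope = (120.3 − 55.95)/(152 − 53) = 0.65, so p = 21.5 + 0.65q.
Competitive equilibrium: 121 − 0.2q = 21.5 + 0.65q → q* = 117.0588, p* = 97.5882.
At q = 43: demand price = 121 − 0.2·43 = 112.4; supply price = 21.5 + 0.65·43 = 49.45.
Δq = 117.0588 − 43 = 74.0588; wedge = 112.4 − 49.45 = 62.95.
Welfare loss = ½ × 74.0588 × 62.95 = €2331 thousand.

€2331 thousand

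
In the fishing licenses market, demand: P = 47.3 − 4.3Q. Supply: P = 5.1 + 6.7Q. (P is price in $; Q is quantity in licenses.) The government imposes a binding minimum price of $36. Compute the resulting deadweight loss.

$8.03

Competitive equilibrium: 47.3 − 4.3Q = 5.1 + 6.7Q → Q* = 3.8364, P* = 30.8036.
At the floor P = 36, quantity demanded = (47.3 − 36)/4.3 = 2.6279.
Sellers' marginal cost at Q' = 2.6279: 5.1 + 6.7·2.6279 = 22.7069.
ΔQ = 3.8364 − 2.6279 = 1.2085; wedge = 36 − 22.7069 = 13.2931.
Deadweight loss = ½ × 1.2085 × 13.2931 = $8.03.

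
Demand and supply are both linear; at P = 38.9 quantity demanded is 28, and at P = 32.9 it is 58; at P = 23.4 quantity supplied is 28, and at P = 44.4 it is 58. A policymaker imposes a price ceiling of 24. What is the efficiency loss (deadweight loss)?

Demand slope = (32.9 − 38.9)/(58 − 28) = −0.2, so P = 44.5 − 0.2Q.
Supply slope = (44.4 − 23.4)/(58 − 28) = 0.7, so P = 3.8 + 0.7Q.
Competitive equilibrium: 44.5 − 0.2Q = 3.8 + 0.7Q → Q* = 45.2222, P* = 35.4556.
At the ceiling P = 24, quantity supplied = (24 − 3.8)/0.7 = 28.8571.
Willingness to pay at Q' = 28.8571: 44.5 − 0.2·28.8571 = 38.7286.
ΔQ = 45.2222 − 28.8571 = 16.3651; wedge = 38.7286 − 24 = 14.7286.
Welfare loss = ½ × 16.3651 × 14.7286 = 120.52.

120.52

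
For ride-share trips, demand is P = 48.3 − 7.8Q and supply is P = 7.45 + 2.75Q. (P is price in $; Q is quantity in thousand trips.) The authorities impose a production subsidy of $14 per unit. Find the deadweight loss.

Competitive equilibrium: 48.3 − 7.8Q = 7.45 + 2.75Q → Q* = 3.872, P* = 18.0981.
The subsidy lowers effective supply by 14: P = 2.75Q − 6.55.
New quantity: 48.3 − 7.8Q = 2.75Q − 6.55 → Q' = 5.1991.
Overproduction ΔQ = 5.1991 − 3.872 = 1.3271; wedge = subsidy = 14.
Deadweight loss = ½ × 1.3271 × 14 = $9.29 thousand.

$9.29 thousand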